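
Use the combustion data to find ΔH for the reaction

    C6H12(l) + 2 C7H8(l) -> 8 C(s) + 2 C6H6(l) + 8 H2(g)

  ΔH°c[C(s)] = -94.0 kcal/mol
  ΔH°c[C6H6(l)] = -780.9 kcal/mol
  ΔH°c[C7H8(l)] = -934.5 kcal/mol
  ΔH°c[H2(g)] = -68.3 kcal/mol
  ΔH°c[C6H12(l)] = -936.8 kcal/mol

With combustion enthalpies, reactants minus products:
= [1·(-936.8) + 2·(-934.5)] − [8·(-94.0) + 2·(-780.9) + 8·(-68.3)]
= 54.4 kcal/mol

ΔH = 54.4 kcal/mol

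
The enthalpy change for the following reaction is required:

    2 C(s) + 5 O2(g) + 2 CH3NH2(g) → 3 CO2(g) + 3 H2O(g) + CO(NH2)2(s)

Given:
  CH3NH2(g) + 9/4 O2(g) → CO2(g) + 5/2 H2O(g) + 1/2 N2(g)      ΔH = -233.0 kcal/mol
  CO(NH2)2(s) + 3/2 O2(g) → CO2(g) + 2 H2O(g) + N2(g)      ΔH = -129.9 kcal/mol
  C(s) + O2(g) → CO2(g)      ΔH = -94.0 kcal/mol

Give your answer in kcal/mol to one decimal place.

equation 1 × 2 (×2 to match 2 CH3NH2(g) in the target): (2)·(-233.0) = -466.0 kcal/mol
equation 2 reversed (CO(NH2)2(s) must end up as a product): +129.9 kcal/mol
equation 3 × 2 (×2 to match 2 C(s) in the target): (2)·(-94.0) = -188.0 kcal/mol
ΔH = (-466.0) + (+129.9) + (-188.0) = -524.1 kcal/mol

ΔH = -524.1 kcal/mol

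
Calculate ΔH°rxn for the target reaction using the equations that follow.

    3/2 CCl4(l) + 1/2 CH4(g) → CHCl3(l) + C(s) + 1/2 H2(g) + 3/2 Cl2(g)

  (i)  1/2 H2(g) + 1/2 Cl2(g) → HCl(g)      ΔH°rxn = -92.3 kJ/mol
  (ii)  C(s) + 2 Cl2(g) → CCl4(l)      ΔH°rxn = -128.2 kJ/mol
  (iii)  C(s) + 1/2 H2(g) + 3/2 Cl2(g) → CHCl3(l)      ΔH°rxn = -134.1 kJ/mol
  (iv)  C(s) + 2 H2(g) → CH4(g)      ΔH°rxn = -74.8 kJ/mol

(i): not needed (HCl(g) appears nowhere else).
(ii) reversed and × 3/2 (reverse to put CCl4(l) on the reactant side; scale by 3/2 for the 3/2 CCl4(l)): (-3/2)·(-128.2) = +192.3 kJ/mol
(iii) as written (CHCl3(l) already on the product side): -134.1 kJ/mol
(iv) reversed and × 1/2 (CH4(g) must end up as a reactant; scale by 1/2 for the 1/2 CH4(g)): (-1/2)·(-74.8) = +37.4 kJ/mol
ΔH°rxn = (-3/2)·(-128.2) + (1)·(-134.1) + (-1/2)·(-74.8) = 95.6 kJ/mol

ΔH°rxn = 95.6 kJ/mol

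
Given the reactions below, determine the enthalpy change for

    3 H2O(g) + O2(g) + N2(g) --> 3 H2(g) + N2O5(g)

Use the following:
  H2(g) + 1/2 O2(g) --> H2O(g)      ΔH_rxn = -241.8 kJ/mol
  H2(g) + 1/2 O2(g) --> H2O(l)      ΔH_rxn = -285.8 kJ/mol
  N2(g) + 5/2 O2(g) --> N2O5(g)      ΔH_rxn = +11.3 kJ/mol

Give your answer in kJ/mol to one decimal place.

ΔH_rxn = 736.7 kJ/mol

equation 1 reversed and × 3: (-3)·(-241.8) = +725.4 kJ/mol
equation 2: not needed.
equation 3 as written: +11.3 kJ/mol
Since enthalpy is a state function, ΔH_rxn = (+725.4) + (+11.3) = 736.7 kJ/mol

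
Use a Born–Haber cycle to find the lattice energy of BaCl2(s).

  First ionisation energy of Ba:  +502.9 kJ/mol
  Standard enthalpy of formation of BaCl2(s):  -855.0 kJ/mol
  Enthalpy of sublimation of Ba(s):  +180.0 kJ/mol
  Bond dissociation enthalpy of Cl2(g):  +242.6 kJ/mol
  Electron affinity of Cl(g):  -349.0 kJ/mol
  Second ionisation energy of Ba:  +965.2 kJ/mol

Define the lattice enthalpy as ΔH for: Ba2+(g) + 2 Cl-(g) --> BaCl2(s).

ΔHf° = 1·ΔHsub + 1·(ΣIE) + 1·D(Cl2) + 2·EA + U
-855.0 = 1·(+180.0) + 1·(+1468.1) + 1·(+242.6) + 2·(-349.0) + U
U = -855.0 − (+1192.7) = -2047.7 kJ/mol

U = -2047.7 kJ/mol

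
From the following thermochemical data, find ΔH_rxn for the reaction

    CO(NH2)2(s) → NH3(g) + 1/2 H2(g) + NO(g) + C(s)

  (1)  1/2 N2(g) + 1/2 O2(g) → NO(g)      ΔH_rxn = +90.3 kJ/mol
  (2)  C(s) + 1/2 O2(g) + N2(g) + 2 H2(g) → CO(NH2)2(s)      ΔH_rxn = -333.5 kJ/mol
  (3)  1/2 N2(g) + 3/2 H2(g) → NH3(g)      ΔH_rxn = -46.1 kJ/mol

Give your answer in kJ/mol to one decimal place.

(1) as written: +90.3 kJ/mol
(2) reversed: +333.5 kJ/mol
(3) as written: -46.1 kJ/mol
Since enthalpy is a state function, ΔH_rxn = (+90.3) + (+333.5) + (-46.1) = 377.7 kJ/mol

ΔH_rxn = 377.7 kJ/mol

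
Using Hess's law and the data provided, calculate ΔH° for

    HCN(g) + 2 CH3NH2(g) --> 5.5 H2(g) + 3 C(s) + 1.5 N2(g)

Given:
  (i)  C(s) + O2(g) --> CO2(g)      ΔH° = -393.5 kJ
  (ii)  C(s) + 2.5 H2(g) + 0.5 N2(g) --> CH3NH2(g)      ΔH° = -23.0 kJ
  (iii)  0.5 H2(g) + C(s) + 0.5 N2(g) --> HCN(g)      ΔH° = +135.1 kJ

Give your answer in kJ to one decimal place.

ΔH° = -89.1 kJ

(i): not needed (CO2(g) appears nowhere else).
(ii) reversed and × 2 (reverse to put CH3NH2(g) on the reactant side; ×2 to match 2 CH3NH2(g) in the target): (-2)·(-23.0) = +46.0 kJ
(iii) reversed (reverse to put HCN(g) on the reactant side): -135.1 kJ
Since enthalpy is a state function, ΔH° = (-2)·(-23.0) + (-1)·(+135.1) = -89.1 kJ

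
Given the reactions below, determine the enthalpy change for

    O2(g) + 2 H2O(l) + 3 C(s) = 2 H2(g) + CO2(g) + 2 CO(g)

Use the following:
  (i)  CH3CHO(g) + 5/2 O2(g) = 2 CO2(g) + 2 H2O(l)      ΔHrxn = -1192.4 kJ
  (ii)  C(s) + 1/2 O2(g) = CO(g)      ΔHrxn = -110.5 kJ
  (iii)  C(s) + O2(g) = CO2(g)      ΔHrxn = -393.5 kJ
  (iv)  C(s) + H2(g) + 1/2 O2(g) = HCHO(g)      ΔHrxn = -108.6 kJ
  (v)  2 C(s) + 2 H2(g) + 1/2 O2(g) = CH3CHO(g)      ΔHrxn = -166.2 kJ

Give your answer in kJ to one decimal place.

(i) reversed (H2O(l) must end up as a reactant): +1192.4 kJ
(ii) × 2 (×2 to match 2 CO(g) in the target): (2)·(-110.5) = -221.0 kJ
(iii) × 3: (3)·(-393.5) = -1180.5 kJ
(iv): not needed (HCHO(g) appears nowhere else).
(v) reversed: +166.2 kJ
Since enthalpy is a state function, ΔHrxn = (+1192.4) + (-221.0) + (-1180.5) + (+166.2) = -42.9 kJ

ΔHrxn = -42.9 kJ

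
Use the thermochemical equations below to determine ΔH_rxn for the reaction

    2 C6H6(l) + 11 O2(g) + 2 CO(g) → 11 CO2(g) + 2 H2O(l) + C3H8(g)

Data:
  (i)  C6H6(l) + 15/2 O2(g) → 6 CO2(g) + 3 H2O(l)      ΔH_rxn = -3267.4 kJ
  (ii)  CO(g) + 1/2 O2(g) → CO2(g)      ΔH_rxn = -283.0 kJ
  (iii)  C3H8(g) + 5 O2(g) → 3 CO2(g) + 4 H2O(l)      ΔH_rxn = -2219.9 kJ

(i) × 2: (2)·(-3267.4) = -6534.8 kJ
(ii) × 2: (2)·(-283.0) = -566.0 kJ
(iii) reversed: +2219.9 kJ
ΔH_rxn = (-6534.8) + (-566.0) + (+2219.9) = -4880.9 kJ

ΔH_rxn = -4880.9 kJ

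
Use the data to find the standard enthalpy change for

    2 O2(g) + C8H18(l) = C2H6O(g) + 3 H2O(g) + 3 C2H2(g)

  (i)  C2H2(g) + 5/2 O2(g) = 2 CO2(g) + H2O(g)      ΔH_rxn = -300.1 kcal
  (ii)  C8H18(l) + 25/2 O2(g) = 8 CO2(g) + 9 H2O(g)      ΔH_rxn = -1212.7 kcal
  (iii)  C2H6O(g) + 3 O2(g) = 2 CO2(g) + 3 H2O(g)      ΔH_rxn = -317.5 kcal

(i) reversed and × 3 (reverse to put C2H2(g) on the product side; scale by 3 for the 3 C2H2(g)): (-3)·(-300.1) = +900.3 kcal
(ii) as written (C8H18(l) already on the reactant side): -1212.7 kcal
(iii) reversed (reverse to put C2H6O(g) on the product side): +317.5 kcal
ΔH_rxn = (-3)·(-300.1) + (1)·(-1212.7) + (-1)·(-317.5) = 5.1 kcal

ΔH_rxn = 5.1 kcal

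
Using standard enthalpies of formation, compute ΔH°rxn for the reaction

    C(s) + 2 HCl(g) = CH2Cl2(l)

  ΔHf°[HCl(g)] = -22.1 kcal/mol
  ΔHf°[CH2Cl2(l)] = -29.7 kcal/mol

ΔH°rxn = 14.5 kcal/mol

ΔH°rxn = Σ nΔHf°(products) − Σ nΔHf°(reactants).
Products: 1·(-29.7) = -29.7
Reactants: 1·(+0.0) + 2·(-22.1) = -44.2
ΔH°rxn = (-29.7) − (-44.2) = 14.5 kcal/mol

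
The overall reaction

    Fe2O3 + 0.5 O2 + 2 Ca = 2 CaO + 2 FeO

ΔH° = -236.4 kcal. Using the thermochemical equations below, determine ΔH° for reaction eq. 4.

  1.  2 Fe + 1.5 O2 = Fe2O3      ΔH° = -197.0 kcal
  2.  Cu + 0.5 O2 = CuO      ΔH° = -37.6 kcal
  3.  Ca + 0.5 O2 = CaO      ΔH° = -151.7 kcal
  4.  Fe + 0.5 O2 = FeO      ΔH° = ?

eq. 1 reversed: +197.0 kcal
eq. 2: not needed.
eq. 3 × 2: (2)·(-151.7) = -303.4 kcal
eq. 4 × 2: contributes 2·x
-236.4 = (+197.0) + (-303.4) + 2·x
x = (-236.4 − (-106.4)) / (2) = -65.0 kcal

ΔH° = -65.0 kcal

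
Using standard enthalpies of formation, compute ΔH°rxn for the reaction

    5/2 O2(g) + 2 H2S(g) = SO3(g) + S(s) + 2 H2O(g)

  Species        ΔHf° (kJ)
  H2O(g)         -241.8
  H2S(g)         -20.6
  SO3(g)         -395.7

Products: 1·(-395.7) + 1·(+0.0) + 2·(-241.8) = -879.3
Reactants: 5/2·(+0.0) + 2·(-20.6) = -41.2
ΔH°rxn = (-879.3) − (-41.2) = -838.1 kJ

ΔH°rxn = -838.1 kJ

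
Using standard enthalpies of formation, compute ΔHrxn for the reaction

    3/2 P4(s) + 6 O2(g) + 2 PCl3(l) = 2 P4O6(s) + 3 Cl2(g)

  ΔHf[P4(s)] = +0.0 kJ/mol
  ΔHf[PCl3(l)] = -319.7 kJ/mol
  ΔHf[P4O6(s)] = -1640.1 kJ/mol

ΔHrxn = -2640.8 kJ/mol

Products: 2·(-1640.1) + 3·(+0.0) = -3280.2
Reactants: 3/2·(+0.0) + 6·(+0.0) + 2·(-319.7) = -639.4
ΔHrxn = (-3280.2) − (-639.4) = -2640.8 kJ/mol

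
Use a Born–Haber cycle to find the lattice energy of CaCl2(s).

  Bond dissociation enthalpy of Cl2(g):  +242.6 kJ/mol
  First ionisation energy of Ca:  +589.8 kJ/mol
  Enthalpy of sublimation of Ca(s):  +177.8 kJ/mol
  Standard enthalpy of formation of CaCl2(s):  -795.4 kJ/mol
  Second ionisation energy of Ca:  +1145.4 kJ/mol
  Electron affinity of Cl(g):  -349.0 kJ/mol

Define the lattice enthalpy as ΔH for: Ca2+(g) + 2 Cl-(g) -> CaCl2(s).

U = -2253.0 kJ/mol

ΔHf° = 1·ΔHsub + 1·(ΣIE) + 1·D(Cl2) + 2·EA + U
-795.4 = 1·(+177.8) + 1·(+1735.2) + 1·(+242.6) + 2·(-349.0) + U
U = -795.4 − (+1457.6) = -2253.0 kJ/mol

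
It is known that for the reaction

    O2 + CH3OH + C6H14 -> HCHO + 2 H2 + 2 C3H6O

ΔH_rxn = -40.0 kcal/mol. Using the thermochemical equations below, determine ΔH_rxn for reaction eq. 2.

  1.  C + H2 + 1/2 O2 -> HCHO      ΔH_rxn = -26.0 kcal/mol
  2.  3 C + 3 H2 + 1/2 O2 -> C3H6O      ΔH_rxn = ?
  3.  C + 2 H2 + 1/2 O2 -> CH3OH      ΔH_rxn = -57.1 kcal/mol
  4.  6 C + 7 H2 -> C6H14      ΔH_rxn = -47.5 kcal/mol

eq. 1 as written: -26.0 kcal/mol
eq. 2 × 2: contributes 2·x
eq. 3 reversed: +57.1 kcal/mol
eq. 4 reversed: +47.5 kcal/mol
-40.0 = (-26.0) + (+57.1) + (+47.5) + 2·x
x = (-40.0 − (+78.6)) / (2) = -59.3 kcal/mol

ΔH_rxn = -59.3 kcal/mol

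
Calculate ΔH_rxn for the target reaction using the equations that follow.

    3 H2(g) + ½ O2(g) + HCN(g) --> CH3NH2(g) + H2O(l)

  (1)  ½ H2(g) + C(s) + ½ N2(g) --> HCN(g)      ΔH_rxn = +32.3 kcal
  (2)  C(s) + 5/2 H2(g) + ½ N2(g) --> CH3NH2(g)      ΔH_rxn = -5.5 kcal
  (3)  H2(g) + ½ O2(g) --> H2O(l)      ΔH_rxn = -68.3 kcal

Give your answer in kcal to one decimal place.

ΔH_rxn = -106.1 kcal

(1) reversed (HCN(g) must end up as a reactant): -32.3 kcal
(2) as written (CH3NH2(g) already on the product side): -5.5 kcal
(3) as written (H2O(l) already on the product side): -68.3 kcal
Summing the manipulated equations, ΔH_rxn = (-32.3) + (-5.5) + (-68.3) = -106.1 kcal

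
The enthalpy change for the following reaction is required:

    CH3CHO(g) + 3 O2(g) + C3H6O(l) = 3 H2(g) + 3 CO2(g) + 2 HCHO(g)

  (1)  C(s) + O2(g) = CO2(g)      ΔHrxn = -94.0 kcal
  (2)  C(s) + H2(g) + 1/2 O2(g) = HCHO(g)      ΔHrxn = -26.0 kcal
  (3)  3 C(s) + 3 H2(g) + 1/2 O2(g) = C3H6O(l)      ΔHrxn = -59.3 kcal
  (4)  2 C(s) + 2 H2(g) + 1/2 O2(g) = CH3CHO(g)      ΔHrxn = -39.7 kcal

ΔHrxn = -235.0 kcal

(1) × 3: (3)·(-94.0) = -282.0 kcal
(2) × 2: (2)·(-26.0) = -52.0 kcal
(3) reversed: +59.3 kcal
(4) reversed: +39.7 kcal
Since enthalpy is a state function, ΔHrxn = (-282.0) + (-52.0) + (+59.3) + (+39.7) = -235.0 kcal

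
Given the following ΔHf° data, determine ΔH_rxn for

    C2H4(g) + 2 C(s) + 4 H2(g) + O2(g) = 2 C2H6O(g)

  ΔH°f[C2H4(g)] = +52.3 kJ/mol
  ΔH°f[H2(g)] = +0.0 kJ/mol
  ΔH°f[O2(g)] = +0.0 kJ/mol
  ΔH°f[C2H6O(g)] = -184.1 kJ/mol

Products: 2·(-184.1) = -368.2
Reactants: 1·(+52.3) + 2·(+0.0) + 4·(+0.0) + 1·(+0.0) = +52.3
ΔH_rxn = (-368.2) − (+52.3) = -420.5 kJ/mol

ΔH_rxn = -420.5 kJ/mol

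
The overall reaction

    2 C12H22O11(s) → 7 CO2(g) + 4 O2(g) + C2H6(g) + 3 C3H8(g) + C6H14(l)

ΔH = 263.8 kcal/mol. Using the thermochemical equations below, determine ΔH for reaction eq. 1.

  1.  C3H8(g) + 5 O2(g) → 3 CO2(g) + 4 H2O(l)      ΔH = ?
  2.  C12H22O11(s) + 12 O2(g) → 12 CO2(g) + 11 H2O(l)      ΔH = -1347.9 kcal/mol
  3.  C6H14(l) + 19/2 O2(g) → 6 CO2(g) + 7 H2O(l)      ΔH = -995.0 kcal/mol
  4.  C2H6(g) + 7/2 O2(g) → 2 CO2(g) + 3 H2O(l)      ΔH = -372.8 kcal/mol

eq. 1 reversed and × 3 (reverse to put C3H8(g) on the product side; scale by 3 for the 3 C3H8(g)): contributes −3·x
eq. 2 × 2 (×2 to match 2 C12H22O11(s) in the target): (2)·(-1347.9) = -2695.8 kcal/mol
eq. 3 reversed (C6H14(l) must end up as a product): +995.0 kcal/mol
eq. 4 reversed (C2H6(g) must end up as a product): +372.8 kcal/mol
+263.8 = (-2695.8) + (+995.0) + (+372.8) − 3·x
x = (+263.8 − (-1328.0)) / (-3) = -530.6 kcal/mol

ΔH = -530.6 kcal/mol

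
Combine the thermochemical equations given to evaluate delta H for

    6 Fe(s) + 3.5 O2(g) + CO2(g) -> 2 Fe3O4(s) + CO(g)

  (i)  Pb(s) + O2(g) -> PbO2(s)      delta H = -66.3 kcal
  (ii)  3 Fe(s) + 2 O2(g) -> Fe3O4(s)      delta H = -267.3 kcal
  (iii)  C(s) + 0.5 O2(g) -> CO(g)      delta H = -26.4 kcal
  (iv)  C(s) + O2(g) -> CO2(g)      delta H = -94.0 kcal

delta H = -467.0 kcal

(i): not needed.
(ii) × 2: (2)·(-267.3) = -534.6 kcal
(iii) as written: -26.4 kcal
(iv) reversed: +94.0 kcal
Combining the equations, delta H = (2)·(-267.3) + (1)·(-26.4) + (-1)·(-94.0) = -467.0 kcal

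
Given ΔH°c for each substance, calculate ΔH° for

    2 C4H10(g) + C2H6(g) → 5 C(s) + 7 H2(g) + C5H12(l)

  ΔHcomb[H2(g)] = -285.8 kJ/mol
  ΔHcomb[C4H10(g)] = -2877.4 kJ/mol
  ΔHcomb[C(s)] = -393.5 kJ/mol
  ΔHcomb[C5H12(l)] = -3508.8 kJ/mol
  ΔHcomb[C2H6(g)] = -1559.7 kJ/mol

Using ΔH = Σ nΔHc°(reactants) − Σ nΔHc°(products):
= [2·(-2877.4) + 1·(-1559.7)] − [5·(-393.5) + 7·(-285.8) + 1·(-3508.8)]
= 162.4 kJ/mol

ΔH° = 162.4 kJ/mol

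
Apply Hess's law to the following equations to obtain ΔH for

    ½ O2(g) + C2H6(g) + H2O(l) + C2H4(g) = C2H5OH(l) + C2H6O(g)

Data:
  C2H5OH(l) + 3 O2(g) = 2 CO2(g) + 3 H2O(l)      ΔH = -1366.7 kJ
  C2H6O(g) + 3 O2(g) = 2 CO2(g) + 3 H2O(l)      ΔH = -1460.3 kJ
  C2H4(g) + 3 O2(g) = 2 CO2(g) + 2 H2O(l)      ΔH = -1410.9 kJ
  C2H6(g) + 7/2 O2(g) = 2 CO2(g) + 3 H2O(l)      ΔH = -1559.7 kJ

ΔH = -143.6 kJ

equation 1 reversed (reverse to put C2H5OH(l) on the product side): +1366.7 kJ
equation 2 reversed (reverse to put C2H6O(g) on the product side): +1460.3 kJ
equation 3 as written (C2H4(g) already on the reactant side): -1410.9 kJ
equation 4 as written (C2H6(g) already on the reactant side): -1559.7 kJ
Since enthalpy is a state function, ΔH = (-1)·(-1366.7) + (-1)·(-1460.3) + (1)·(-1410.9) + (1)·(-1559.7) = -143.6 kJ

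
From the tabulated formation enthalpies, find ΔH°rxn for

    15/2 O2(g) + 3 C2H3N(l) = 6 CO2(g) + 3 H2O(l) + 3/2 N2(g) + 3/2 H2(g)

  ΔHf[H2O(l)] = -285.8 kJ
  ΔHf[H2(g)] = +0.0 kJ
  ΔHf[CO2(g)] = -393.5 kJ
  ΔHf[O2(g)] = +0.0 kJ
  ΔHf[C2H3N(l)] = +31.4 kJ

Products: 6·(-393.5) + 3·(-285.8) + 3/2·(+0.0) + 3/2·(+0.0) = -3218.4
Reactants: 15/2·(+0.0) + 3·(+31.4) = +94.2
ΔH°rxn = (-3218.4) − (+94.2) = -3312.6 kJ

ΔH°rxn = -3312.6 kJ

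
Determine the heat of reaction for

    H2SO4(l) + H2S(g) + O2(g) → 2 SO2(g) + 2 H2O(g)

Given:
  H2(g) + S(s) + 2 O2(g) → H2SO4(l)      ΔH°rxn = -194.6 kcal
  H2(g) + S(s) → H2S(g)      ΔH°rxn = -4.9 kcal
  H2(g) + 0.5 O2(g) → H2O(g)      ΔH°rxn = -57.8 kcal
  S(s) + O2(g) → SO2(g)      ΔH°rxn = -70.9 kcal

equation 1 reversed (reverse to put H2SO4(l) on the reactant side): +194.6 kcal
equation 2 reversed (H2S(g) must end up as a reactant): +4.9 kcal
equation 3 × 2 (×2 to match 2 H2O(g) in the target): (2)·(-57.8) = -115.6 kcal
equation 4 × 2 (×2 to match 2 SO2(g) in the target): (2)·(-70.9) = -141.8 kcal
Combining the equations, ΔH°rxn = (-1)·(-194.6) + (-1)·(-4.9) + (2)·(-57.8) + (2)·(-70.9) = -57.9 kcal

ΔH°rxn = -57.9 kcal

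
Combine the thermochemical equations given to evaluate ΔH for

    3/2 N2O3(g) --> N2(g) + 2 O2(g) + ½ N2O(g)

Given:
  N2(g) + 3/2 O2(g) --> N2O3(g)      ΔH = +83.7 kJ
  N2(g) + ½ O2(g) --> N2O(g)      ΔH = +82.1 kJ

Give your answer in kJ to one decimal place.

ΔH = -84.5 kJ

equation 1 reversed and × 3/2: (-3/2)·(+83.7) = -125.55 kJ
equation 2 × 1/2: (1/2)·(+82.1) = +41.05 kJ
Combining the equations, ΔH = (-125.55) + (+41.05) = -84.5 kJ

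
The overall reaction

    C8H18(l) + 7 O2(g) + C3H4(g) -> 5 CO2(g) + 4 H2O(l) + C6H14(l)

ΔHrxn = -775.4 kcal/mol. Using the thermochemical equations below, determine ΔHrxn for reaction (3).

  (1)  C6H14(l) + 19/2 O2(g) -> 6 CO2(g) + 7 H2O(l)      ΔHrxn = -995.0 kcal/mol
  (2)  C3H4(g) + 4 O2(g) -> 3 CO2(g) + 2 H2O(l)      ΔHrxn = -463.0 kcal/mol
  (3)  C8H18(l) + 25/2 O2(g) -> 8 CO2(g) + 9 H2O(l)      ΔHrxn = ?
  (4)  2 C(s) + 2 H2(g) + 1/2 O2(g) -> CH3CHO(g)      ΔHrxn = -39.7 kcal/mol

ΔHrxn = -1307.4 kcal/mol

(1) reversed (reverse to put C6H14(l) on the product side): +995.0 kcal/mol
(2) as written (C3H4(g) already on the reactant side): -463.0 kcal/mol
(3) as written (C8H18(l) already on the reactant side): contributes x
(4): not needed (CH3CHO(g) appears nowhere else).
-775.4 = (+995.0) + (-463.0) + x
x = (-775.4 − (+532.0)) / (1) = -1307.4 kcal/mol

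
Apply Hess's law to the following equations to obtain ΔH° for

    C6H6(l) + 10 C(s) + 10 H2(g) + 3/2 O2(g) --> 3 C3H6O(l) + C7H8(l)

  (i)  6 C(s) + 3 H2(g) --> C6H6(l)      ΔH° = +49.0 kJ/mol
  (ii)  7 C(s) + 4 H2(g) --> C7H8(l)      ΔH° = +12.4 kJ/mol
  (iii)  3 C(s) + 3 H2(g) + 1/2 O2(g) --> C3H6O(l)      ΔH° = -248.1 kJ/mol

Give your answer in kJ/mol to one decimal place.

ΔH° = -780.9 kJ/mol

(i) reversed: -49.0 kJ/mol
(ii) as written: +12.4 kJ/mol
(iii) × 3: (3)·(-248.1) = -744.3 kJ/mol
ΔH° = (-49.0) + (+12.4) + (-744.3) = -780.9 kJ/mol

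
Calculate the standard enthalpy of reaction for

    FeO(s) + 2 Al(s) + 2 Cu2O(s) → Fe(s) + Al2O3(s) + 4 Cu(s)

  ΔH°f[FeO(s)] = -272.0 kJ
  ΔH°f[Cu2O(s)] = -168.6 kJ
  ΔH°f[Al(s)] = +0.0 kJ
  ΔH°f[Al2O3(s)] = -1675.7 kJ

Products: 1·(+0.0) + 1·(-1675.7) + 4·(+0.0) = -1675.7
Reactants: 1·(-272.0) + 2·(+0.0) + 2·(-168.6) = -609.2
ΔHrxn = (-1675.7) − (-609.2) = -1066.5 kJ

ΔHrxn = -1066.5 kJ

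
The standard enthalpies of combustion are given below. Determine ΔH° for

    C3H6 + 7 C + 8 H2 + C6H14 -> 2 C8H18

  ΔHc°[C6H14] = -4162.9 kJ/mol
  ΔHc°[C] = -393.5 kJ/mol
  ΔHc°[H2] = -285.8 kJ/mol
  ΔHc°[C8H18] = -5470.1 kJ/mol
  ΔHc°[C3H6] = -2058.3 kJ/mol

ΔH° = -321.9 kJ/mol

Using ΔH = Σ nΔHc°(reactants) − Σ nΔHc°(products):
= [1·(-2058.3) + 7·(-393.5) + 8·(-285.8) + 1·(-4162.9)] − [2·(-5470.1)]
= -321.9 kJ/mol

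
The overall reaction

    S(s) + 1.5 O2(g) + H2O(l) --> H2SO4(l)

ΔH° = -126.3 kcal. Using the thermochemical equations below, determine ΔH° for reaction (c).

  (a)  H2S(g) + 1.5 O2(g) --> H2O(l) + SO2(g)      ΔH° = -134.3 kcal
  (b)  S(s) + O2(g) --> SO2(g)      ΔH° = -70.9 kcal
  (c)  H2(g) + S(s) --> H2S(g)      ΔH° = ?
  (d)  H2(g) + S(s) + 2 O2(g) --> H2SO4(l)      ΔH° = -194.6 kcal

ΔH° = -4.9 kcal

(a) reversed (reverse to put H2O(l) on the reactant side): +134.3 kcal
(b) as written: -70.9 kcal
(c) reversed: contributes −x
(d) as written (H2SO4(l) already on the product side): -194.6 kcal
-126.3 = (+134.3) + (-70.9) + (-194.6) − x
x = (-126.3 − (-131.2)) / (-1) = -4.9 kcal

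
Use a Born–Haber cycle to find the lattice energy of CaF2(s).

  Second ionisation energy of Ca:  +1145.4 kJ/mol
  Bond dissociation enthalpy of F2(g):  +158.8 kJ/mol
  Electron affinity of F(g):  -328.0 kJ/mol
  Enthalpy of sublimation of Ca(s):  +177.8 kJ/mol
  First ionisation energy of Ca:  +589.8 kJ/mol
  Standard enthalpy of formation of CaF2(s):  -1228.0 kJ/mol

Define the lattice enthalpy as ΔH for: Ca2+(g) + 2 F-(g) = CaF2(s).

ΔHf° = 1·ΔHsub + 1·(ΣIE) + 1·D(F2) + 2·EA + U
-1228.0 = 1·(+177.8) + 1·(+1735.2) + 1·(+158.8) + 2·(-328.0) + U
U = -1228.0 − (+1415.8) = -2643.8 kJ/mol

U = -2643.8 kJ/mol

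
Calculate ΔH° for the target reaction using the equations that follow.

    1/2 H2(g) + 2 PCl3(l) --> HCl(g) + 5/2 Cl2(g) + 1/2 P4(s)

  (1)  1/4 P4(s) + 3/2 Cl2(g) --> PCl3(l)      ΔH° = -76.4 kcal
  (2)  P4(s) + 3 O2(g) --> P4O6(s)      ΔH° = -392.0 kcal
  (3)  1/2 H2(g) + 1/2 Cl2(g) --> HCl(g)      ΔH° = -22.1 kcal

ΔH° = 130.7 kcal

(1) reversed and × 2 (reverse to put PCl3(l) on the reactant side; ×2 to match 2 PCl3(l) in the target): (-2)·(-76.4) = +152.8 kcal
(2): not needed (O2(g) appears nowhere else).
(3) as written (HCl(g) already on the product side): -22.1 kcal
By Hess's law, ΔH° = (-2)·(-76.4) + (1)·(-22.1) = 130.7 kcal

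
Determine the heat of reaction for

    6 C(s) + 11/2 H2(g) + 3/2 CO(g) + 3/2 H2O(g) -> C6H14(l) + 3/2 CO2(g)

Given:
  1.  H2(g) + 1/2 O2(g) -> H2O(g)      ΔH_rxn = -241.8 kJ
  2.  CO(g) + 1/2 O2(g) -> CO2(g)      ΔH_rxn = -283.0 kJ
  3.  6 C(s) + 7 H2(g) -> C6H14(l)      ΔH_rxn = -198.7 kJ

ΔH_rxn = -260.5 kJ

eq. 1 reversed and × 3/2: (-3/2)·(-241.8) = +362.7 kJ
eq. 2 × 3/2: (3/2)·(-283.0) = -424.5 kJ
eq. 3 as written: -198.7 kJ
Combining the equations, ΔH_rxn = (-3/2)·(-241.8) + (3/2)·(-283.0) + (1)·(-198.7) = -260.5 kJ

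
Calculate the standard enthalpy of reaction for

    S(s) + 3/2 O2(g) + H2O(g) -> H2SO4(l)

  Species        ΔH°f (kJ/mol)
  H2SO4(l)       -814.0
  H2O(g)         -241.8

Products: 1·(-814.0) = -814.0
Reactants: 1·(+0.0) + 3/2·(+0.0) + 1·(-241.8) = -241.8
ΔH_rxn = (-814.0) − (-241.8) = -572.2 kJ/mol

ΔH_rxn = -572.2 kJ/mol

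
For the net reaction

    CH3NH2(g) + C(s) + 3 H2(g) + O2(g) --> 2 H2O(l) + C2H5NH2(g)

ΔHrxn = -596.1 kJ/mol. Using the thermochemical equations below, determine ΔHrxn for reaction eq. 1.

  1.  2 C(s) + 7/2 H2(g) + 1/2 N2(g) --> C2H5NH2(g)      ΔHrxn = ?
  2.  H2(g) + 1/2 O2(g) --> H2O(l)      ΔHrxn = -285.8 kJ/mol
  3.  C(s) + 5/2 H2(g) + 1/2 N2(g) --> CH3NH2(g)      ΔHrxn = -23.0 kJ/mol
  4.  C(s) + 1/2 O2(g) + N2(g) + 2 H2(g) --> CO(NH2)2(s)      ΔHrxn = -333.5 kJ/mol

eq. 1 as written: contributes x
eq. 2 × 2: (2)·(-285.8) = -571.6 kJ/mol
eq. 3 reversed: +23.0 kJ/mol
eq. 4: not needed.
-596.1 = (-571.6) + (+23.0) + x
x = (-596.1 − (-548.6)) / (1) = -47.5 kJ/mol

ΔHrxn = -47.5 kJ/mol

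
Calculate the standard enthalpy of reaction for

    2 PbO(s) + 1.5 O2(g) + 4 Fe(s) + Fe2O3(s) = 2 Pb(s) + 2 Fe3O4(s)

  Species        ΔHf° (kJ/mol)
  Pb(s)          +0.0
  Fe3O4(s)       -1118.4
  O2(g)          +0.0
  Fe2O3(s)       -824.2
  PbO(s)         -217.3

ΔH_rxn = -978.0 kJ/mol

ΔH°rxn = Σ nΔHf°(products) − Σ nΔHf°(reactants).
Products: 2·(+0.0) + 2·(-1118.4) = -2236.8
Reactants: 2·(-217.3) + 3/2·(+0.0) + 4·(+0.0) + 1·(-824.2) = -1258.8
ΔH_rxn = (-2236.8) − (-1258.8) = -978.0 kJ/mol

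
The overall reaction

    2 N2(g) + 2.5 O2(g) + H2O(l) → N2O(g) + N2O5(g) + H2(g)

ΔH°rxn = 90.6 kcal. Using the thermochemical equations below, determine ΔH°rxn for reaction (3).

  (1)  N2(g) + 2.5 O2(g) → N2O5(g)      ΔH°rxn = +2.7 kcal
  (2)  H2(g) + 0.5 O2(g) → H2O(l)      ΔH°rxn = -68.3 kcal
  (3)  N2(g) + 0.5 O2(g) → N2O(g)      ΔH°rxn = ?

ΔH°rxn = 19.6 kcal

(1) as written: +2.7 kcal
(2) reversed: +68.3 kcal
(3) as written: contributes x
+90.6 = (+2.7) + (+68.3) + x
x = (+90.6 − (+71.0)) / (1) = 19.6 kcal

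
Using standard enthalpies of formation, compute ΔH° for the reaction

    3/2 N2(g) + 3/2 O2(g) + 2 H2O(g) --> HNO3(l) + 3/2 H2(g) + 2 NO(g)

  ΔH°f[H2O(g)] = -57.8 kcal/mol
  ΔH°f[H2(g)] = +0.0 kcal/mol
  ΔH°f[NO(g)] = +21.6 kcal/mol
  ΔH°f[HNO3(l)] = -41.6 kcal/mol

Products: 1·(-41.6) + 3/2·(+0.0) + 2·(+21.6) = +1.6
Reactants: 3/2·(+0.0) + 3/2·(+0.0) + 2·(-57.8) = -115.6
ΔH° = (+1.6) − (-115.6) = 117.2 kcal/mol

ΔH° = 117.2 kcal/mol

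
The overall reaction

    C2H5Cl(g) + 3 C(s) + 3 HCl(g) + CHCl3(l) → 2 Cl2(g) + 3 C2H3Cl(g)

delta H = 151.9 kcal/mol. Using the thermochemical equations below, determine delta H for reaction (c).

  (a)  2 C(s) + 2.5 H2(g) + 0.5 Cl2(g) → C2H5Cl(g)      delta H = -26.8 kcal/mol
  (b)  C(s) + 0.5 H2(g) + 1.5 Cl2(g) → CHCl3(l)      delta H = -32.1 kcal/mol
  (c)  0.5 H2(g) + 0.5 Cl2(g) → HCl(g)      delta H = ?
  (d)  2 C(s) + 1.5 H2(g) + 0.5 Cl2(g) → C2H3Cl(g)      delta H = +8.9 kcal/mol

delta H = -22.1 kcal/mol

(a) reversed (C2H5Cl(g) must end up as a reactant): +26.8 kcal/mol
(b) reversed (CHCl3(l) must end up as a reactant): +32.1 kcal/mol
(c) reversed and × 3 (reverse to put HCl(g) on the reactant side; ×3 to match 3 HCl(g) in the target): contributes −3·x
(d) × 3 (×3 to match 3 C2H3Cl(g) in the target): (3)·(+8.9) = +26.7 kcal/mol
+151.9 = (+26.8) + (+32.1) + (+26.7) − 3·x
x = (+151.9 − (+85.6)) / (-3) = -22.1 kcal/mol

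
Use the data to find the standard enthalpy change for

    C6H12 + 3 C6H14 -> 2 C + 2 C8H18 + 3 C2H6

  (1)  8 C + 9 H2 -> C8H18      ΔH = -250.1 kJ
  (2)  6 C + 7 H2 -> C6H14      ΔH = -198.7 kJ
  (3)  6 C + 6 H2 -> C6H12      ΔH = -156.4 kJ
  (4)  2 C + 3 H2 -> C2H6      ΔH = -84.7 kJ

ΔH = -1.8 kJ

(1) × 2: (2)·(-250.1) = -500.2 kJ
(2) reversed and × 3: (-3)·(-198.7) = +596.1 kJ
(3) reversed: +156.4 kJ
(4) × 3: (3)·(-84.7) = -254.1 kJ
ΔH = (-500.2) + (+596.1) + (+156.4) + (-254.1) = -1.8 kJ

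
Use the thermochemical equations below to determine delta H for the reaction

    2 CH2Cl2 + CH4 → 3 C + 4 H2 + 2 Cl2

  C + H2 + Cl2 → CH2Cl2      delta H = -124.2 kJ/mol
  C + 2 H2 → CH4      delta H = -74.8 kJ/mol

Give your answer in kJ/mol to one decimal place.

delta H = 323.2 kJ/mol

equation 1 reversed and × 2 (reverse to put CH2Cl2 on the reactant side; ×2 to match 2 CH2Cl2 in the target): (-2)·(-124.2) = +248.4 kJ/mol
equation 2 reversed (reverse to put CH4 on the reactant side): +74.8 kJ/mol
delta H = (-2)·(-124.2) + (-1)·(-74.8) = 323.2 kJ/mol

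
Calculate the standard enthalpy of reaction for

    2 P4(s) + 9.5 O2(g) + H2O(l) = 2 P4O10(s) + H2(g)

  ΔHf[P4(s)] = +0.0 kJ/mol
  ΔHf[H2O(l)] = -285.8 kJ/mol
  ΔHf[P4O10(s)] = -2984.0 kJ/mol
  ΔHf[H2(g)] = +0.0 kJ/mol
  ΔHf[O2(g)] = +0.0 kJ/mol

ΔH_rxn = -5682.2 kJ/mol

Products: 2·(-2984.0) + 1·(+0.0) = -5968.0
Reactants: 2·(+0.0) + 19/2·(+0.0) + 1·(-285.8) = -285.8
ΔH_rxn = (-5968.0) − (-285.8) = -5682.2 kJ/mol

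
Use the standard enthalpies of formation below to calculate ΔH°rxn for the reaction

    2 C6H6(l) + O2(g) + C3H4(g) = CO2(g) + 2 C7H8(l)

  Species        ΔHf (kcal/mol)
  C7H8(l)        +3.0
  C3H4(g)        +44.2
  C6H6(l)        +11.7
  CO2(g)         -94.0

ΔH°rxn = -155.6 kcal/mol

Products: 1·(-94.0) + 2·(+3.0) = -88.0
Reactants: 2·(+11.7) + 1·(+0.0) + 1·(+44.2) = +67.6
ΔH°rxn = (-88.0) − (+67.6) = -155.6 kcal/mol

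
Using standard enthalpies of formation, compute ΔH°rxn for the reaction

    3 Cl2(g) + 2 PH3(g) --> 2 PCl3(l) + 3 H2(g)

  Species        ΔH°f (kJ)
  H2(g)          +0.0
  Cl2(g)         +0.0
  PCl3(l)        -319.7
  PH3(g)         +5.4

Products: 2·(-319.7) + 3·(+0.0) = -639.4
Reactants: 3·(+0.0) + 2·(+5.4) = +10.8
ΔH°rxn = (-639.4) − (+10.8) = -650.2 kJ

ΔH°rxn = -650.2 kJ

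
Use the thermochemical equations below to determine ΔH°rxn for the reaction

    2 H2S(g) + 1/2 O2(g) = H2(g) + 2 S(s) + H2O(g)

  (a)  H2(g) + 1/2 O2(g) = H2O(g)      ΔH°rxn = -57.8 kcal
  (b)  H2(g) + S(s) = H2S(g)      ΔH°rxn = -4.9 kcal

(a) as written (H2O(g) already on the product side): -57.8 kcal
(b) reversed and × 2 (H2S(g) must end up as a reactant; scale by 2 for the 2 H2S(g)): (-2)·(-4.9) = +9.8 kcal
ΔH°rxn = (-57.8) + (+9.8) = -48.0 kcal

ΔH°rxn = -48.0 kcal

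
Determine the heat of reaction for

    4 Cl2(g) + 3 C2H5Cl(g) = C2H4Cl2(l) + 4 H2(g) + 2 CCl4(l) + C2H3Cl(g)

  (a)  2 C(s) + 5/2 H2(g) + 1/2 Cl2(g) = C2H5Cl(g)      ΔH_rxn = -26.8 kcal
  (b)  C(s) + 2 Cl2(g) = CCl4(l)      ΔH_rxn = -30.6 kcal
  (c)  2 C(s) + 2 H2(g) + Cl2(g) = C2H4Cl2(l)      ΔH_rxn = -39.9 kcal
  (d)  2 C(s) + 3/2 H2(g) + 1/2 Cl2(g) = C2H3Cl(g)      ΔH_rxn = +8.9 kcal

(a) reversed and × 3: (-3)·(-26.8) = +80.4 kcal
(b) × 2: (2)·(-30.6) = -61.2 kcal
(c) as written: -39.9 kcal
(d) as written: +8.9 kcal
ΔH_rxn = (+80.4) + (-61.2) + (-39.9) + (+8.9) = -11.8 kcal

ΔH_rxn = -11.8 kcal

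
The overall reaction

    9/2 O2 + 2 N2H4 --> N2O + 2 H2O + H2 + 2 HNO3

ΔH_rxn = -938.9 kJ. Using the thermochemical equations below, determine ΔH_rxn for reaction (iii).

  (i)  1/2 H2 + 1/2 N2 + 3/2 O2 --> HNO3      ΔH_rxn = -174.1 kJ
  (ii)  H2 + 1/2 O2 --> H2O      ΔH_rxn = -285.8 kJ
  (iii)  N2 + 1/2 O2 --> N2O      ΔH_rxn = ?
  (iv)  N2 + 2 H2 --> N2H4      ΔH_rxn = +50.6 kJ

ΔH_rxn = 82.1 kJ

(i) × 2: (2)·(-174.1) = -348.2 kJ
(ii) × 2: (2)·(-285.8) = -571.6 kJ
(iii) as written: contributes x
(iv) reversed and × 2: (-2)·(+50.6) = -101.2 kJ
-938.9 = (-348.2) + (-571.6) + (-101.2) + x
x = (-938.9 − (-1021.0)) / (1) = 82.1 kJ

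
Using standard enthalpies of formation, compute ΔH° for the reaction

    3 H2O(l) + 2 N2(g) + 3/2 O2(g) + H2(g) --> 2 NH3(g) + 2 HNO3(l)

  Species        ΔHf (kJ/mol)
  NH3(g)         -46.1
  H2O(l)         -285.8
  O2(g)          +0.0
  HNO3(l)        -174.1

ΔH° = 417.0 kJ/mol

Products: 2·(-46.1) + 2·(-174.1) = -440.4
Reactants: 3·(-285.8) + 2·(+0.0) + 3/2·(+0.0) + 1·(+0.0) = -857.4
ΔH° = (-440.4) − (-857.4) = 417.0 kJ/mol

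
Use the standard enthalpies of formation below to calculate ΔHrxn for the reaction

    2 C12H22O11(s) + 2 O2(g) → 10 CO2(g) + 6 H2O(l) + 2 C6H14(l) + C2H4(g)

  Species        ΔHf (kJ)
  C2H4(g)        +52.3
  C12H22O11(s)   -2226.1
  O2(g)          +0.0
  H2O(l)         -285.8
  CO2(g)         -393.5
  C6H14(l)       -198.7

Products: 10·(-393.5) + 6·(-285.8) + 2·(-198.7) + 1·(+52.3) = -5994.9
Reactants: 2·(-2226.1) + 2·(+0.0) = -4452.2
ΔHrxn = (-5994.9) − (-4452.2) = -1542.7 kJ

ΔHrxn = -1542.7 kJ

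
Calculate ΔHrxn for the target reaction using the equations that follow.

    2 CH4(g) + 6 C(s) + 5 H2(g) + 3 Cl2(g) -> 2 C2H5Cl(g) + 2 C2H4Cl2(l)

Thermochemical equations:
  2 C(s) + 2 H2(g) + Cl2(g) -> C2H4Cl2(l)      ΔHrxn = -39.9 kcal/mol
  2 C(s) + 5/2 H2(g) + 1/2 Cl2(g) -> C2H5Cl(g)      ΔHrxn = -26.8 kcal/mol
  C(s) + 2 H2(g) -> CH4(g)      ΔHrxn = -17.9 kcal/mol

ΔHrxn = -97.6 kcal/mol

equation 1 × 2: (2)·(-39.9) = -79.8 kcal/mol
equation 2 × 2: (2)·(-26.8) = -53.6 kcal/mol
equation 3 reversed and × 2: (-2)·(-17.9) = +35.8 kcal/mol
ΔHrxn = (2)·(-39.9) + (2)·(-26.8) + (-2)·(-17.9) = -97.6 kcal/mol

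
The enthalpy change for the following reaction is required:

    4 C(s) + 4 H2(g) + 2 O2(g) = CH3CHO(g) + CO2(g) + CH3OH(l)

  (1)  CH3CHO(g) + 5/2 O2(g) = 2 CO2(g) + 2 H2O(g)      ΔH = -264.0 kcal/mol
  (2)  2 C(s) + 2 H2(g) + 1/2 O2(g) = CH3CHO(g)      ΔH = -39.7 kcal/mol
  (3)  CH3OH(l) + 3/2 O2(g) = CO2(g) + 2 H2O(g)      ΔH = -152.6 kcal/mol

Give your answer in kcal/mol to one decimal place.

ΔH = -190.8 kcal/mol

(1) as written: -264.0 kcal/mol
(2) × 2 (×2 to match 4 C(s) in the target): (2)·(-39.7) = -79.4 kcal/mol
(3) reversed (reverse to put CH3OH(l) on the product side): +152.6 kcal/mol
ΔH = (1)·(-264.0) + (2)·(-39.7) + (-1)·(-152.6) = -190.8 kcal/mol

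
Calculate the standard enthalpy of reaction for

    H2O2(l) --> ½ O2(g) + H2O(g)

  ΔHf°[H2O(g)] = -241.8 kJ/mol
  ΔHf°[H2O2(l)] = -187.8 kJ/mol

ΔH°rxn = Σ nΔHf°(products) − Σ nΔHf°(reactants).
Products: 1/2·(+0.0) + 1·(-241.8) = -241.8
Reactants: 1·(-187.8) = -187.8
ΔH_rxn = (-241.8) − (-187.8) = -54.0 kJ/mol

ΔH_rxn = -54.0 kJ/mol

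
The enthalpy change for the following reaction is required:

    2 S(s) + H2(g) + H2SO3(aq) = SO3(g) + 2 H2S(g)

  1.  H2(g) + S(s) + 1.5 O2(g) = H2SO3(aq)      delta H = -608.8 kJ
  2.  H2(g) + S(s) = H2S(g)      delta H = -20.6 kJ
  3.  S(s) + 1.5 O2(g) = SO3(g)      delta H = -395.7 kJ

eq. 1 reversed: +608.8 kJ
eq. 2 × 2: (2)·(-20.6) = -41.2 kJ
eq. 3 as written: -395.7 kJ
delta H = (-1)·(-608.8) + (2)·(-20.6) + (1)·(-395.7) = 171.9 kJ

delta H = 171.9 kJ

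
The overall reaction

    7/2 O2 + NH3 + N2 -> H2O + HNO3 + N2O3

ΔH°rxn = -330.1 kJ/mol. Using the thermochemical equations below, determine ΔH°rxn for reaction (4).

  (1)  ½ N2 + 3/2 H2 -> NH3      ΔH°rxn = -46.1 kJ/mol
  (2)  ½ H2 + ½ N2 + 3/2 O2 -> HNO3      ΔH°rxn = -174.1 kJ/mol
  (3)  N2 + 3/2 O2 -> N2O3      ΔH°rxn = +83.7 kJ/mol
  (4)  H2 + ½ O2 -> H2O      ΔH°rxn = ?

(1) reversed (reverse to put NH3 on the reactant side): +46.1 kJ/mol
(2) as written (HNO3 already on the product side): -174.1 kJ/mol
(3) as written (N2O3 already on the product side): +83.7 kJ/mol
(4) as written (H2O already on the product side): contributes x
-330.1 = (+46.1) + (-174.1) + (+83.7) + x
x = (-330.1 − (-44.3)) / (1) = -285.8 kJ/mol

ΔH°rxn = -285.8 kJ/mol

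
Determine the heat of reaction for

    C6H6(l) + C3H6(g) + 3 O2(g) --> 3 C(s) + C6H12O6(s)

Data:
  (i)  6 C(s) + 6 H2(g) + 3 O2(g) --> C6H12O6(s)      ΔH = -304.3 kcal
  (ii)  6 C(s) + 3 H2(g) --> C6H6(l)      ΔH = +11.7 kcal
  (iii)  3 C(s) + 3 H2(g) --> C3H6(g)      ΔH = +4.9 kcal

(i) as written: -304.3 kcal
(ii) reversed: -11.7 kcal
(iii) reversed: -4.9 kcal
ΔH = (1)·(-304.3) + (-1)·(+11.7) + (-1)·(+4.9) = -320.9 kcal

ΔH = -320.9 kcal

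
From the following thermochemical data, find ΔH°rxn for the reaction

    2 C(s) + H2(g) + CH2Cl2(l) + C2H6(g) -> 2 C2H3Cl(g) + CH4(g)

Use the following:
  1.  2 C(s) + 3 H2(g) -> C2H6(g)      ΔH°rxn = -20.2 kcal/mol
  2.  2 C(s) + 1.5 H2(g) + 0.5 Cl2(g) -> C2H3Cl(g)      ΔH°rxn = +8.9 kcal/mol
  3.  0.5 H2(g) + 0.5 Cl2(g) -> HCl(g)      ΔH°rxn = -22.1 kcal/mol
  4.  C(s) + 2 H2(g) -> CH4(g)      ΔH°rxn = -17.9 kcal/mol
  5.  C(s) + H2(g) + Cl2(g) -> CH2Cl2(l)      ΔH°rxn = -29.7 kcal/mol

eq. 1 reversed: +20.2 kcal/mol
eq. 2 × 2: (2)·(+8.9) = +17.8 kcal/mol
eq. 3: not needed.
eq. 4 as written: -17.9 kcal/mol
eq. 5 reversed: +29.7 kcal/mol
By Hess's law, ΔH°rxn = (-1)·(-20.2) + (2)·(+8.9) + (1)·(-17.9) + (-1)·(-29.7) = 49.8 kcal/mol

ΔH°rxn = 49.8 kcal/mol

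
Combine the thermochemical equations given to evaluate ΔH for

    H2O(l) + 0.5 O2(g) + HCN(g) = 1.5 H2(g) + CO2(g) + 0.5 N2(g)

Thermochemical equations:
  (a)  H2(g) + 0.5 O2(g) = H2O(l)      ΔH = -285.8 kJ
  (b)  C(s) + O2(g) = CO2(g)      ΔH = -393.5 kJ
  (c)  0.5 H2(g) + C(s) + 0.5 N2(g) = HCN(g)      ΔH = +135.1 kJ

ΔH = -242.8 kJ

(a) reversed (H2O(l) must end up as a reactant): +285.8 kJ
(b) as written (CO2(g) already on the product side): -393.5 kJ
(c) reversed (reverse to put HCN(g) on the reactant side): -135.1 kJ
By Hess's law, ΔH = (-1)·(-285.8) + (1)·(-393.5) + (-1)·(+135.1) = -242.8 kJ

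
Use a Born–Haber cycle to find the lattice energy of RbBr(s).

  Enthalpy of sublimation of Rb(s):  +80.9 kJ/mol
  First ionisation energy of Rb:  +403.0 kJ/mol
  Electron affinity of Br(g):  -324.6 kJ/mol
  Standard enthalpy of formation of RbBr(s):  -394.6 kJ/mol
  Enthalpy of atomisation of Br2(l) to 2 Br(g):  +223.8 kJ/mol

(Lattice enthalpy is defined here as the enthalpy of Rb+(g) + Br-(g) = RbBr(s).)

ΔHf° = 1·ΔHsub + 1·(ΣIE) + 1/2·D(Br2) + 1·EA + U
-394.6 = 1·(+80.9) + 1·(+403.0) + 1/2·(+223.8) + 1·(-324.6) + U
U = -394.6 − (+271.2) = -665.8 kJ/mol

U = -665.8 kJ/mol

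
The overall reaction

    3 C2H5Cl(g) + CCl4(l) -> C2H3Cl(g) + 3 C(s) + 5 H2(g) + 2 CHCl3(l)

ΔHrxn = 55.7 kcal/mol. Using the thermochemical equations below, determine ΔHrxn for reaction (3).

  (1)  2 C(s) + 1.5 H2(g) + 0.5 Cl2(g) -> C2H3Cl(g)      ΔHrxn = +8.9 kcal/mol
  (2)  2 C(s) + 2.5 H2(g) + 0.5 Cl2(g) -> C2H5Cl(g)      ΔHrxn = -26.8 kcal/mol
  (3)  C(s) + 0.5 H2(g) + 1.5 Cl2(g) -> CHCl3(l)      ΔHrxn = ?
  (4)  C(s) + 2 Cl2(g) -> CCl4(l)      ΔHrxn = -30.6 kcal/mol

(1) as written: +8.9 kcal/mol
(2) reversed and × 3: (-3)·(-26.8) = +80.4 kcal/mol
(3) × 2: contributes 2·x
(4) reversed: +30.6 kcal/mol
+55.7 = (+8.9) + (+80.4) + (+30.6) + 2·x
x = (+55.7 − (+119.9)) / (2) = -32.1 kcal/mol

ΔHrxn = -32.1 kcal/mol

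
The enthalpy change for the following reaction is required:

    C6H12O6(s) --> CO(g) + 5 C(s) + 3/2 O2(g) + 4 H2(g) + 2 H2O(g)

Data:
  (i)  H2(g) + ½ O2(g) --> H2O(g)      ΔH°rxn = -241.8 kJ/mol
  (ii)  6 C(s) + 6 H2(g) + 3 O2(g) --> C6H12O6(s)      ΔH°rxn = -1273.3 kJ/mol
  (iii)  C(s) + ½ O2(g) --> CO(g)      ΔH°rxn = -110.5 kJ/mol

(i) × 2: (2)·(-241.8) = -483.6 kJ/mol
(ii) reversed: +1273.3 kJ/mol
(iii) as written: -110.5 kJ/mol
ΔH°rxn = (-483.6) + (+1273.3) + (-110.5) = 679.2 kJ/mol

ΔH°rxn = 679.2 kJ/mol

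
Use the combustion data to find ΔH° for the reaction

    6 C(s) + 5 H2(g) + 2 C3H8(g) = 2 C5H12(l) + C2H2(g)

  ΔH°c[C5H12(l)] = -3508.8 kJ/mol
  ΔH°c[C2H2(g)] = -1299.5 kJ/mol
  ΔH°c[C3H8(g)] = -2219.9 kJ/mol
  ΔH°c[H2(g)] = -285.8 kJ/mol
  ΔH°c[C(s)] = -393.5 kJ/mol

ΔH° = 87.3 kJ/mol

Using ΔH = Σ nΔHc°(reactants) − Σ nΔHc°(products):
= [6·(-393.5) + 5·(-285.8) + 2·(-2219.9)] − [2·(-3508.8) + 1·(-1299.5)]
= 87.3 kJ/mol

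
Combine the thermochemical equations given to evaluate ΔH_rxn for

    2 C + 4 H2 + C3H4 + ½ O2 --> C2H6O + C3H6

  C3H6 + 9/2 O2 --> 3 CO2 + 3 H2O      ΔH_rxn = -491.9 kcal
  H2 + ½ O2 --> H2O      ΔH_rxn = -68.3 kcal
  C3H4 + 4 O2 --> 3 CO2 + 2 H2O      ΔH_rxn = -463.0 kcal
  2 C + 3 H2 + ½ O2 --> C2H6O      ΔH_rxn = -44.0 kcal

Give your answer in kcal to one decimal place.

ΔH_rxn = -83.4 kcal

equation 1 reversed: +491.9 kcal
equation 2 as written: -68.3 kcal
equation 3 as written: -463.0 kcal
equation 4 as written: -44.0 kcal
Since enthalpy is a state function, ΔH_rxn = (-1)·(-491.9) + (1)·(-68.3) + (1)·(-463.0) + (1)·(-44.0) = -83.4 kcal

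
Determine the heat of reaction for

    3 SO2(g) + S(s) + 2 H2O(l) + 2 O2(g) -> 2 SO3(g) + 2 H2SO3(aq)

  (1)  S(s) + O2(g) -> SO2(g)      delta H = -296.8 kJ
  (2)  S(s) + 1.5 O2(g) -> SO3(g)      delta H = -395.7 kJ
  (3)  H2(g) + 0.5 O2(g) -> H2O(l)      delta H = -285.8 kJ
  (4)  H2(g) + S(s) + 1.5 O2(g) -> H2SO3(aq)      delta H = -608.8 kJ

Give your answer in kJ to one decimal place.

(1) reversed and × 3 (SO2(g) must end up as a reactant; ×3 to match 3 SO2(g) in the target): (-3)·(-296.8) = +890.4 kJ
(2) × 2 (scale by 2 for the 2 SO3(g)): (2)·(-395.7) = -791.4 kJ
(3) reversed and × 2 (H2O(l) must end up as a reactant; scale by 2 for the 2 H2O(l)): (-2)·(-285.8) = +571.6 kJ
(4) × 2 (×2 to match 2 H2SO3(aq) in the target): (2)·(-608.8) = -1217.6 kJ
By Hess's law, delta H = (-3)·(-296.8) + (2)·(-395.7) + (-2)·(-285.8) + (2)·(-608.8) = -547.0 kJ

delta H = -547.0 kJ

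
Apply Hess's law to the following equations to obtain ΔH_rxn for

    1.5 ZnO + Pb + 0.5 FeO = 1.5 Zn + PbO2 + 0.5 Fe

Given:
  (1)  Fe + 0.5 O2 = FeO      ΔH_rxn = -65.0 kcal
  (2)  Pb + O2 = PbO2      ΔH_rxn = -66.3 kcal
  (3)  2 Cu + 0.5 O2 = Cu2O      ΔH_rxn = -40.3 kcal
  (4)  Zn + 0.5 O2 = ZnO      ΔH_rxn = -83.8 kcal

(1) reversed and × 1/2 (FeO must end up as a reactant; ×1/2 to match 1/2 FeO in the target): (-1/2)·(-65.0) = +32.5 kcal
(2) as written (PbO2 already on the product side): -66.3 kcal
(3): not needed (Cu appears nowhere else).
(4) reversed and × 3/2 (ZnO must end up as a reactant; scale by 3/2 for the 3/2 ZnO): (-3/2)·(-83.8) = +125.7 kcal
Combining the equations, ΔH_rxn = (+32.5) + (-66.3) + (+125.7) = 91.9 kcal

ΔH_rxn = 91.9 kcal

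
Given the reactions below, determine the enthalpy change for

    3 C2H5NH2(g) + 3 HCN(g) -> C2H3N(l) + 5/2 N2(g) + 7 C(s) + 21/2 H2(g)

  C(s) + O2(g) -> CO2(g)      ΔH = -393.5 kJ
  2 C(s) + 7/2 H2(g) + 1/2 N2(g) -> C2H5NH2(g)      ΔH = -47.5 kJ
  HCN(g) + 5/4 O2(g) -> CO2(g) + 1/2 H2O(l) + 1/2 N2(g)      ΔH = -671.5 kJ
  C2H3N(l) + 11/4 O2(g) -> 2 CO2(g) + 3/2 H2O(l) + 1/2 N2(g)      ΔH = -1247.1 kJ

equation 1 reversed: +393.5 kJ
equation 2 reversed and × 3: (-3)·(-47.5) = +142.5 kJ
equation 3 × 3: (3)·(-671.5) = -2014.5 kJ
equation 4 reversed: +1247.1 kJ
ΔH = (+393.5) + (+142.5) + (-2014.5) + (+1247.1) = -231.4 kJ

ΔH = -231.4 kJ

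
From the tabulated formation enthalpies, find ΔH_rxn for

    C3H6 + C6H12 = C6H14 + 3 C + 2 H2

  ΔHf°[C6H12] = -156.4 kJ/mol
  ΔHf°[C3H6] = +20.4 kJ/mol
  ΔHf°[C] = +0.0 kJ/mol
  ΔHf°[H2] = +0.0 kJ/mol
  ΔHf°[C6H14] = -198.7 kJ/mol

ΔH_rxn = -62.7 kJ/mol

Products: 1·(-198.7) + 3·(+0.0) + 2·(+0.0) = -198.7
Reactants: 1·(+20.4) + 1·(-156.4) = -136.0
ΔH_rxn = (-198.7) − (-136.0) = -62.7 kJ/mol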